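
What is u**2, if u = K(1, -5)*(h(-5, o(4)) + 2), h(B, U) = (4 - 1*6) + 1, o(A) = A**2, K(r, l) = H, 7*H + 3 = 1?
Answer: 4/49 ≈ 0.081633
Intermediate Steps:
H = -2/7 (H = -3/7 + (1/7)*1 = -3/7 + 1/7 = -2/7 ≈ -0.28571)
K(r, l) = -2/7
h(B, U) = -1 (h(B, U) = (4 - 6) + 1 = -2 + 1 = -1)
u = -2/7 (u = -2*(-1 + 2)/7 = -2/7*1 = -2/7 ≈ -0.28571)
u**2 = (-2/7)**2 = 4/49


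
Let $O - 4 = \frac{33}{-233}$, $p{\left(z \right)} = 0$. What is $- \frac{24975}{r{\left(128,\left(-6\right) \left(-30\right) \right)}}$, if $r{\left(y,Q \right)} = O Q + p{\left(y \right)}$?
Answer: $- \frac{129315}{3596} \approx -35.961$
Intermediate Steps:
$O = \frac{899}{233}$ ($O = 4 + \frac{33}{-233} = 4 + 33 \left(- \frac{1}{233}\right) = 4 - \frac{33}{233} = \frac{899}{233} \approx 3.8584$)
$r{\left(y,Q \right)} = \frac{899 Q}{233}$ ($r{\left(y,Q \right)} = \frac{899 Q}{233} + 0 = \frac{899 Q}{233}$)
$- \frac{24975}{r{\left(128,\left(-6\right) \left(-30\right) \right)}} = - \frac{24975}{\frac{899}{233} \left(\left(-6\right) \left(-30\right)\right)} = - \frac{24975}{\frac{899}{233} \cdot 180} = - \frac{24975}{\frac{161820}{233}} = \left(-24975\right) \frac{233}{161820} = - \frac{129315}{3596}$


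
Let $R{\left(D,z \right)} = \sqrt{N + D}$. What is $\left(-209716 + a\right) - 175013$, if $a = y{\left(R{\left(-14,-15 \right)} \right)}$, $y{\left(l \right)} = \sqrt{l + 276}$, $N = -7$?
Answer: $-384729 + \sqrt{276 + i \sqrt{21}} \approx -3.8471 \cdot 10^{5} + 0.13791 i$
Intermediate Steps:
$R{\left(D,z \right)} = \sqrt{-7 + D}$
$y{\left(l \right)} = \sqrt{276 + l}$
$a = \sqrt{276 + i \sqrt{21}}$ ($a = \sqrt{276 + \sqrt{-7 - 14}} = \sqrt{276 + \sqrt{-21}} = \sqrt{276 + i \sqrt{21}} \approx 16.614 + 0.1379 i$)
$\left(-209716 + a\right) - 175013 = \left(-209716 + \sqrt{276 + i \sqrt{21}}\right) - 175013 = -384729 + \sqrt{276 + i \sqrt{21}}$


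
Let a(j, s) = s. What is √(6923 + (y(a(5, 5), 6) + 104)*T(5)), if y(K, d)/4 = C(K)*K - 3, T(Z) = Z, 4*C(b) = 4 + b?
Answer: 2*√1902 ≈ 87.224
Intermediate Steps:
C(b) = 1 + b/4 (C(b) = (4 + b)/4 = 1 + b/4)
y(K, d) = -12 + 4*K*(1 + K/4) (y(K, d) = 4*((1 + K/4)*K - 3) = 4*(K*(1 + K/4) - 3) = 4*(-3 + K*(1 + K/4)) = -12 + 4*K*(1 + K/4))
√(6923 + (y(a(5, 5), 6) + 104)*T(5)) = √(6923 + ((-12 + 5*(4 + 5)) + 104)*5) = √(6923 + ((-12 + 5*9) + 104)*5) = √(6923 + ((-12 + 45) + 104)*5) = √(6923 + (33 + 104)*5) = √(6923 + 137*5) = √(6923 + 685) = √7608 = 2*√1902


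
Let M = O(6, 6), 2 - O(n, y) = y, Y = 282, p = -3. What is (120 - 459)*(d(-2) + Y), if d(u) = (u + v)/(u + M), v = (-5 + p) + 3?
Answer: -191987/2 ≈ -95994.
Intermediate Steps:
O(n, y) = 2 - y
M = -4 (M = 2 - 1*6 = 2 - 6 = -4)
v = -5 (v = (-5 - 3) + 3 = -8 + 3 = -5)
d(u) = (-5 + u)/(-4 + u) (d(u) = (u - 5)/(u - 4) = (-5 + u)/(-4 + u))
(120 - 459)*(d(-2) + Y) = (120 - 459)*((-5 - 2)/(-4 - 2) + 282) = -339*(-7/(-6) + 282) = -339*(-⅙*(-7) + 282) = -339*(7/6 + 282) = -339*1699/6 = -191987/2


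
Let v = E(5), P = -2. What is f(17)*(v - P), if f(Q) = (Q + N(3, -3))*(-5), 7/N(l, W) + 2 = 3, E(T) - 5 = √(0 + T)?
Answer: -840 - 120*√5 ≈ -1108.3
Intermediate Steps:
E(T) = 5 + √T (E(T) = 5 + √(0 + T) = 5 + √T)
v = 5 + √5 ≈ 7.2361
N(l, W) = 7 (N(l, W) = 7/(-2 + 3) = 7/1 = 7*1 = 7)
f(Q) = -35 - 5*Q (f(Q) = (Q + 7)*(-5) = (7 + Q)*(-5) = -35 - 5*Q)
f(17)*(v - P) = (-35 - 5*17)*((5 + √5) - 1*(-2)) = (-35 - 85)*((5 + √5) + 2) = -120*(7 + √5) = -840 - 120*√5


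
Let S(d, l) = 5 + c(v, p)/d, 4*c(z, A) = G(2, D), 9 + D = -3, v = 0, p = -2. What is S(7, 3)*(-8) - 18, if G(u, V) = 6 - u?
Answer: -414/7 ≈ -59.143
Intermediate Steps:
D = -12 (D = -9 - 3 = -12)
c(z, A) = 1 (c(z, A) = (6 - 1*2)/4 = (6 - 2)/4 = (¼)*4 = 1)
S(d, l) = 5 + 1/d
S(7, 3)*(-8) - 18 = (5 + 1/7)*(-8) - 18 = (5 + ⅐)*(-8) - 18 = (36/7)*(-8) - 18 = -288/7 - 18 = -414/7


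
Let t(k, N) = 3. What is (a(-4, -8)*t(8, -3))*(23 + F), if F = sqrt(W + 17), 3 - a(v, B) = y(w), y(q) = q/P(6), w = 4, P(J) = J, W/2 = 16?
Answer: 210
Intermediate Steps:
W = 32 (W = 2*16 = 32)
y(q) = q/6
a(v, B) = 7/3 (a(v, B) = 3 - 4/6 = 3 - 1*2/3 = 3 - 2/3 = 7/3)
F = 7 (F = sqrt(32 + 17) = sqrt(49) = 7)
(a(-4, -8)*t(8, -3))*(23 + F) = ((7/3)*3)*(23 + 7) = 7*30 = 210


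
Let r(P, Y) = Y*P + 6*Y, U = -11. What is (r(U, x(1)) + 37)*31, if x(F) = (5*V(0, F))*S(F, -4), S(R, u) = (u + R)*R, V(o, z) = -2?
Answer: -3503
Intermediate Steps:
S(R, u) = R*(R + u) (S(R, u) = (R + u)*R = R*(R + u))
x(F) = -10*F*(-4 + F) (x(F) = (5*(-2))*(F*(F - 4)) = -10*F*(-4 + F))
r(P, Y) = 6*Y + P*Y (r(P, Y) = P*Y + 6*Y = 6*Y + P*Y)
(r(U, x(1)) + 37)*31 = ((10*1*(4 - 1*1))*(6 - 11) + 37)*31 = ((10*1*(4 - 1))*(-5) + 37)*31 = ((10*1*3)*(-5) + 37)*31 = (30*(-5) + 37)*31 = (-150 + 37)*31 = -113*31 = -3503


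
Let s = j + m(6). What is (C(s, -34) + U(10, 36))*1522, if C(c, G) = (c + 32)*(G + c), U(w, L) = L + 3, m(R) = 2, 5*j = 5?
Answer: -1592012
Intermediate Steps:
j = 1 (j = (⅕)*5 = 1)
s = 3 (s = 1 + 2 = 3)
U(w, L) = 3 + L
C(c, G) = (32 + c)*(G + c)
(C(s, -34) + U(10, 36))*1522 = ((3² + 32*(-34) + 32*3 - 34*3) + (3 + 36))*1522 = ((9 - 1088 + 96 - 102) + 39)*1522 = (-1085 + 39)*1522 = -1046*1522 = -1592012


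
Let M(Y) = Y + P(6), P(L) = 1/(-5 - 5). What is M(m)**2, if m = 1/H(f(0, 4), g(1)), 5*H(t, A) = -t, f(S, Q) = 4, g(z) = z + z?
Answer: 729/400 ≈ 1.8225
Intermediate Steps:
g(z) = 2*z
P(L) = -1/10 (P(L) = 1/(-10) = -1/10)
H(t, A) = -t/5 (H(t, A) = (-t)/5 = -t/5)
m = -5/4 (m = 1/(-1/5*4) = 1/(-4/5) = -5/4 ≈ -1.2500)
M(Y) = -1/10 + Y (M(Y) = Y - 1/10 = -1/10 + Y)
M(m)**2 = (-1/10 - 5/4)**2 = (-27/20)**2 = 729/400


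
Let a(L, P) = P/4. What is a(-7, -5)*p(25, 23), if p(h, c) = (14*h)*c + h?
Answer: -40375/4 ≈ -10094.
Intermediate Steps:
p(h, c) = h + 14*c*h (p(h, c) = 14*c*h + h = h + 14*c*h)
a(L, P) = P/4 (a(L, P) = P*(¼) = P/4)
a(-7, -5)*p(25, 23) = ((¼)*(-5))*(25*(1 + 14*23)) = -125*(1 + 322)/4 = -125*323/4 = -5/4*8075 = -40375/4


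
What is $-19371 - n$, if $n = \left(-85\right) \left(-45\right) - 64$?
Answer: $-23132$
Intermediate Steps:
$n = 3761$ ($n = 3825 - 64 = 3761$)
$-19371 - n = -19371 - 3761 = -23132$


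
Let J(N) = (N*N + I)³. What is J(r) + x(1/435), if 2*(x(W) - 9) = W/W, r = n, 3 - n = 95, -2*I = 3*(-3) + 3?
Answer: 1213999967145/2 ≈ 6.0700e+11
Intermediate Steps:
I = 3 (I = -(3*(-3) + 3)/2 = -(-9 + 3)/2 = -½*(-6) = 3)
n = -92 (n = 3 - 1*95 = 3 - 95 = -92)
r = -92
J(N) = (3 + N²)³ (J(N) = (N*N + 3)³ = (N² + 3)³ = (3 + N²)³)
x(W) = 19/2 (x(W) = 9 + (W/W)/2 = 9 + (½)*1 = 9 + ½ = 19/2)
J(r) + x(1/435) = (3 + (-92)²)³ + 19/2 = (3 + 8464)³ + 19/2 = 8467³ + 19/2 = 606999983563 + 19/2 = 1213999967145/2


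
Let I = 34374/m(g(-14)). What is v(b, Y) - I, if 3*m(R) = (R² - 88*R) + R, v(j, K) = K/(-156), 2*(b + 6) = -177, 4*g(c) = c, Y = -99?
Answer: -21407565/65884 ≈ -324.93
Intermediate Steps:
g(c) = c/4
b = -189/2 (b = -6 + (½)*(-177) = -6 - 177/2 = -189/2 ≈ -94.500)
v(j, K) = -K/156 (v(j, K) = K*(-1/156) = -K/156)
m(R) = -29*R + R²/3 (m(R) = ((R² - 88*R) + R)/3 = (R² - 87*R)/3 = -29*R + R²/3)
I = 412488/1267 (I = 34374/((((¼)*(-14))*(-87 + (¼)*(-14))/3)) = 34374/(((⅓)*(-7/2)*(-87 - 7/2))) = 34374/(((⅓)*(-7/2)*(-181/2))) = 34374/(1267/12) = 34374*(12/1267) = 412488/1267 ≈ 325.56)
v(b, Y) - I = -1/156*(-99) - 1*412488/1267 = 33/52 - 412488/1267 = -21407565/65884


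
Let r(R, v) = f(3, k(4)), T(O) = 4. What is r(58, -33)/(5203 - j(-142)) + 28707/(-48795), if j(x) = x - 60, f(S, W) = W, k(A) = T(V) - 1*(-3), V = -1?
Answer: -10321318/17582465 ≈ -0.58702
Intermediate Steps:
k(A) = 7 (k(A) = 4 - 1*(-3) = 4 + 3 = 7)
r(R, v) = 7
j(x) = -60 + x
r(58, -33)/(5203 - j(-142)) + 28707/(-48795) = 7/(5203 - (-60 - 142)) + 28707/(-48795) = 7/(5203 - 1*(-202)) + 28707*(-1/48795) = 7/(5203 + 202) - 9569/16265 = 7/5405 - 9569/16265 = -10321318/17582465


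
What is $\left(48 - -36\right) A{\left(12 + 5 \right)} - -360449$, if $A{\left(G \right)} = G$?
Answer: $361877$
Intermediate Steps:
$\left(48 - -36\right) A{\left(12 + 5 \right)} - -360449 = \left(48 - -36\right) \left(12 + 5\right) - -360449 = \left(48 + 36\right) 17 + 360449 = 84 \cdot 17 + 360449 = 1428 + 360449 = 361877$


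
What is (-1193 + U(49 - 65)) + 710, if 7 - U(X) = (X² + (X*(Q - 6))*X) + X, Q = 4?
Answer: -204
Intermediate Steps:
U(X) = 7 + X² - X (U(X) = 7 - ((X² + (X*(4 - 6))*X) + X) = 7 - ((X² + (X*(-2))*X) + X) = 7 - ((X² + (-2*X)*X) + X) = 7 - ((X² - 2*X²) + X) = 7 - (-X² + X) = 7 - (X - X²) = 7 + (X² - X) = 7 + X² - X)
(-1193 + U(49 - 65)) + 710 = (-1193 + (7 + (49 - 65)² - (49 - 65))) + 710 = (-1193 + (7 + (-16)² - 1*(-16))) + 710 = (-1193 + (7 + 256 + 16)) + 710 = (-1193 + 279) + 710 = -914 + 710 = -204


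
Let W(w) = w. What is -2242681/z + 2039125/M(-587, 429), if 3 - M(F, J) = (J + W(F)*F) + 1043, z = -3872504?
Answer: -323657585051/60910615416 ≈ -5.3136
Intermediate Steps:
M(F, J) = -1040 - J - F**2 (M(F, J) = 3 - ((J + F*F) + 1043) = 3 - ((J + F**2) + 1043) = 3 - (1043 + J + F**2) = 3 + (-1043 - J - F**2) = -1040 - J - F**2)
-2242681/z + 2039125/M(-587, 429) = -2242681/(-3872504) + 2039125/(-1040 - 1*429 - 1*(-587)**2) = -2242681*(-1/3872504) + 2039125/(-1040 - 429 - 1*344569) = 2242681/3872504 + 2039125/(-1040 - 429 - 344569) = 2242681/3872504 + 2039125/(-346038) = 2242681/3872504 + 2039125*(-1/346038) = 2242681/3872504 - 185375/31458 = -323657585051/60910615416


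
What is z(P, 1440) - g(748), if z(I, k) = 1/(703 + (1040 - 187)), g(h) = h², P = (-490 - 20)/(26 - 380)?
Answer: -870588223/1556 ≈ -5.5950e+5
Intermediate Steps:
P = 85/59 (P = -510/(-354) = -510*(-1/354) = 85/59 ≈ 1.4407)
z(I, k) = 1/1556 (z(I, k) = 1/(703 + 853) = 1/1556)
z(P, 1440) - g(748) = 1/1556 - 1*748² = 1/1556 - 1*559504 = 1/1556 - 559504 = -870588223/1556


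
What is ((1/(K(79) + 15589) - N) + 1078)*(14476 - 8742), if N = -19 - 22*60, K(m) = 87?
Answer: 108627456231/7838 ≈ 1.3859e+7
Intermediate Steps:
N = -1339 (N = -19 - 1320 = -1339)
((1/(K(79) + 15589) - N) + 1078)*(14476 - 8742) = ((1/(87 + 15589) - 1*(-1339)) + 1078)*(14476 - 8742) = ((1/15676 + 1339) + 1078)*5734 = (20990165/15676 + 1078)*5734 = (37888893/15676)*5734 = 108627456231/7838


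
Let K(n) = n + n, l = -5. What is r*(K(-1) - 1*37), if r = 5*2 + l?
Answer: -195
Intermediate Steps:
K(n) = 2*n
r = 5 (r = 5*2 - 5 = 10 - 5 = 5)
r*(K(-1) - 1*37) = 5*(2*(-1) - 1*37) = 5*(-2 - 37) = 5*(-39) = -195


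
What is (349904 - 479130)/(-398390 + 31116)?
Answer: 64613/183637 ≈ 0.35185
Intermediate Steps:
(349904 - 479130)/(-398390 + 31116) = -129226/(-367274) = -129226*(-1/367274) = 64613/183637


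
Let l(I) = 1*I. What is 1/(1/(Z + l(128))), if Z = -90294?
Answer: -90166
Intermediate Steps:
l(I) = I
1/(1/(Z + l(128))) = 1/(1/(-90294 + 128)) = 1/(1/(-90166)) = 1/(-1/90166) = -90166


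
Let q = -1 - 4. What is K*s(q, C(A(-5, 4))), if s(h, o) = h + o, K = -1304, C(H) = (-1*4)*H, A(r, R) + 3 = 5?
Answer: 16952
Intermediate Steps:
A(r, R) = 2 (A(r, R) = -3 + 5 = 2)
C(H) = -4*H
q = -5
K*s(q, C(A(-5, 4))) = -1304*(-5 - 4*2) = -1304*(-5 - 8) = -1304*(-13) = 16952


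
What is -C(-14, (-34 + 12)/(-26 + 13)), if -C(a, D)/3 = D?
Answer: 66/13 ≈ 5.0769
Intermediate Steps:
C(a, D) = -3*D
-C(-14, (-34 + 12)/(-26 + 13)) = -(-3)*(-34 + 12)/(-26 + 13) = -(-3)*(-22/(-13)) = -(-3)*(-22*(-1/13)) = -(-3)*22/13 = -1*(-66/13) = 66/13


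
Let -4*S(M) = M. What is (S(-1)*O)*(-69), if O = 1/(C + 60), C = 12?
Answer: -23/96 ≈ -0.23958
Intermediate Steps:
S(M) = -M/4
O = 1/72 (O = 1/(12 + 60) = 1/72 ≈ 0.013889)
(S(-1)*O)*(-69) = (-¼*(-1)*(1/72))*(-69) = ((¼)*(1/72))*(-69) = (1/288)*(-69) = -23/96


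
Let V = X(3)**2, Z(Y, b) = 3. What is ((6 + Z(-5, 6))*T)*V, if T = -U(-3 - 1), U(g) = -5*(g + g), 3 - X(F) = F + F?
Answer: -3240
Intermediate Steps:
X(F) = 3 - 2*F (X(F) = 3 - (F + F) = 3 - 2*F)
V = 9 (V = (3 - 2*3)**2 = (3 - 6)**2 = (-3)**2 = 9)
U(g) = -10*g
T = -40 (T = -(-10)*(-3 - 1) = -(-10)*(-4) = -1*40 = -40)
((6 + Z(-5, 6))*T)*V = ((6 + 3)*(-40))*9 = (9*(-40))*9 = -360*9 = -3240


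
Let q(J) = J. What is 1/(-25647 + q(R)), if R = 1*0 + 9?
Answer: -1/25638 ≈ -3.9005e-5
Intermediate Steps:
R = 9 (R = 0 + 9 = 9)
1/(-25647 + q(R)) = 1/(-25647 + 9) = 1/(-25638) = -1/25638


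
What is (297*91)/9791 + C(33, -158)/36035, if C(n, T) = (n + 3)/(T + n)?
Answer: 121739390649/44102335625 ≈ 2.7604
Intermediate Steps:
C(n, T) = (3 + n)/(T + n)
(297*91)/9791 + C(33, -158)/36035 = (297*91)/9791 + ((3 + 33)/(-158 + 33))/36035 = 27027*(1/9791) + (36/(-125))*(1/36035) = 27027/9791 - 1/125*36*(1/36035) = 27027/9791 - 36/125*1/36035 = 27027/9791 - 36/4504375 = 121739390649/44102335625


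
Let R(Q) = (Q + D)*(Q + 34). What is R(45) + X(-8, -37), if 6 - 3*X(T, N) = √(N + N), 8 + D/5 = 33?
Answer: 13432 - I*√74/3 ≈ 13432.0 - 2.8674*I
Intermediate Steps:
D = 125 (D = -40 + 5*33 = -40 + 165 = 125)
R(Q) = (34 + Q)*(125 + Q) (R(Q) = (Q + 125)*(Q + 34) = (125 + Q)*(34 + Q) = (34 + Q)*(125 + Q))
X(T, N) = 2 - √2*√N/3 (X(T, N) = 2 - √(N + N)/3 = 2 - √2*√N/3)
R(45) + X(-8, -37) = (4250 + 45² + 159*45) + (2 - √2*√(-37)/3) = (4250 + 2025 + 7155) + (2 - √2*I*√37/3) = 13430 + (2 - I*√74/3) = 13432 - I*√74/3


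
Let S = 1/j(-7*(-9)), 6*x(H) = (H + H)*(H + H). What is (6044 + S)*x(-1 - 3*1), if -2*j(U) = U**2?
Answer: 767636288/11907 ≈ 64469.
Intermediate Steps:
j(U) = -U**2/2
x(H) = 2*H**2/3 (x(H) = ((H + H)*(H + H))/6 = ((2*H)*(2*H))/6 = (4*H**2)/6 = 2*H**2/3)
S = -2/3969 (S = 1/(-(-7*(-9))**2/2) = 1/(-1/2*63**2) = 1/(-1/2*3969) = 1/(-3969/2) = -2/3969 ≈ -0.00050391)
(6044 + S)*x(-1 - 3*1) = (6044 - 2/3969)*(2*(-1 - 3*1)**2/3) = 23988634*(2*(-1 - 3)**2/3)/3969 = 23988634*((2/3)*(-4)**2)/3969 = 23988634*((2/3)*16)/3969 = (23988634/3969)*(32/3) = 767636288/11907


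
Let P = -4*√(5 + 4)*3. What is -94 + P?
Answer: -130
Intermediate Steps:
P = -36 (P = -4*√9*3 = -4*3*3 = -12*3 = -36)
-94 + P = -94 - 36 = -130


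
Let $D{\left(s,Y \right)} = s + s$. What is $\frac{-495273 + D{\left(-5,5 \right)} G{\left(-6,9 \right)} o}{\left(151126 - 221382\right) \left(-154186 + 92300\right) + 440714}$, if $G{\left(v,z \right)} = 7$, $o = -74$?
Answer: $- \frac{490093}{4348303530} \approx -0.00011271$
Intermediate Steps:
$D{\left(s,Y \right)} = 2 s$
$\frac{-495273 + D{\left(-5,5 \right)} G{\left(-6,9 \right)} o}{\left(151126 - 221382\right) \left(-154186 + 92300\right) + 440714} = \frac{-495273 + 2 \left(-5\right) 7 \left(-74\right)}{\left(151126 - 221382\right) \left(-154186 + 92300\right) + 440714} = \frac{-495273 + \left(-10\right) 7 \left(-74\right)}{\left(151126 - 221382\right) \left(-61886\right) + 440714} = \frac{-495273 - -5180}{\left(151126 - 221382\right) \left(-61886\right) + 440714} = \frac{-495273 + 5180}{\left(-70256\right) \left(-61886\right) + 440714} = - \frac{490093}{4347862816 + 440714} = - \frac{490093}{4348303530}$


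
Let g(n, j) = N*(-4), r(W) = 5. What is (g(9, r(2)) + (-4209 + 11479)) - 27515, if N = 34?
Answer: -20381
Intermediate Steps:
g(n, j) = -136 (g(n, j) = 34*(-4) = -136)
(g(9, r(2)) + (-4209 + 11479)) - 27515 = (-136 + (-4209 + 11479)) - 27515 = (-136 + 7270) - 27515 = 7134 - 27515 = -20381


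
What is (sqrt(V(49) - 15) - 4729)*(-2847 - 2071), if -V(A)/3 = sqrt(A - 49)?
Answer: 23257222 - 4918*I*sqrt(15) ≈ 2.3257e+7 - 19047.0*I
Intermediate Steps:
V(A) = -3*sqrt(-49 + A) (V(A) = -3*sqrt(A - 49) = -3*sqrt(-49 + A))
(sqrt(V(49) - 15) - 4729)*(-2847 - 2071) = (sqrt(-3*sqrt(-49 + 49) - 15) - 4729)*(-2847 - 2071) = (sqrt(-3*sqrt(0) - 15) - 4729)*(-4918) = (sqrt(-3*0 - 15) - 4729)*(-4918) = (sqrt(0 - 15) - 4729)*(-4918) = (sqrt(-15) - 4729)*(-4918) = (I*sqrt(15) - 4729)*(-4918) = (-4729 + I*sqrt(15))*(-4918) = 23257222 - 4918*I*sqrt(15)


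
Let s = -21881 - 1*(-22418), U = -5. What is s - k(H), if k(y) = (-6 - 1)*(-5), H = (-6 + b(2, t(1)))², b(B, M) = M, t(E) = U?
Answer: 502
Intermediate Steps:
t(E) = -5
H = 121 (H = (-6 - 5)² = (-11)² = 121)
s = 537 (s = -21881 + 22418 = 537)
k(y) = 35 (k(y) = -7*(-5) = 35)
s - k(H) = 537 - 1*35 = 537 - 35 = 502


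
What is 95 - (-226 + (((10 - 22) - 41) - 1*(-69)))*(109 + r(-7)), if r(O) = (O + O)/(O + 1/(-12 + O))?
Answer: 1567925/67 ≈ 23402.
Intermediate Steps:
r(O) = 2*O/(O + 1/(-12 + O)) (r(O) = (2*O)/(O + 1/(-12 + O)) = 2*O/(O + 1/(-12 + O)))
95 - (-226 + (((10 - 22) - 41) - 1*(-69)))*(109 + r(-7)) = 95 - (-226 + (((10 - 22) - 41) - 1*(-69)))*(109 + 2*(-7)*(-12 - 7)/(1 + (-7)² - 12*(-7))) = 95 - (-226 + ((-12 - 41) + 69))*(109 + 2*(-7)*(-19)/(1 + 49 + 84)) = 95 - (-226 + (-53 + 69))*(109 + 2*(-7)*(-19)/134) = 95 - (-226 + 16)*(109 + 2*(-7)*(1/134)*(-19)) = 95 - (-210)*(109 + 133/67) = 95 - (-210)*7436/67 = 95 - 1*(-1561560/67) = 95 + 1561560/67 = 1567925/67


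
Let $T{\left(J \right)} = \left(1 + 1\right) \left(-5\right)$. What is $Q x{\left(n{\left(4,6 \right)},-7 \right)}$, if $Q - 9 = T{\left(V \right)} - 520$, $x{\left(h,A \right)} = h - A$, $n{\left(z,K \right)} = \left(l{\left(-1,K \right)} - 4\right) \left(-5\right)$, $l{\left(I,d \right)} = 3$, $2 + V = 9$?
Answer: $-6252$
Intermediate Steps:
$V = 7$ ($V = -2 + 9 = 7$)
$T{\left(J \right)} = -10$ ($T{\left(J \right)} = 2 \left(-5\right) = -10$)
$n{\left(z,K \right)} = 5$ ($n{\left(z,K \right)} = \left(3 - 4\right) \left(-5\right) = \left(-1\right) \left(-5\right) = 5$)
$Q = -521$ ($Q = 9 - 530 = -521$)
$Q x{\left(n{\left(4,6 \right)},-7 \right)} = - 521 \left(5 - -7\right) = - 521 \left(5 + 7\right) = \left(-521\right) 12 = -6252$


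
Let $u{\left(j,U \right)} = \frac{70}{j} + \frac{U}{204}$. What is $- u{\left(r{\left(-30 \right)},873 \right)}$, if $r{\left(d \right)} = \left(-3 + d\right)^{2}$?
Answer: $- \frac{321659}{74052} \approx -4.3437$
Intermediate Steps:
$u{\left(j,U \right)} = \frac{70}{j} + \frac{U}{204}$ ($u{\left(j,U \right)} = \frac{70}{j} + U \frac{1}{204} = \frac{70}{j} + \frac{U}{204}$)
$- u{\left(r{\left(-30 \right)},873 \right)} = - (\frac{70}{\left(-3 - 30\right)^{2}} + \frac{1}{204} \cdot 873) = - (\frac{70}{\left(-33\right)^{2}} + \frac{291}{68}) = - (\frac{70}{1089} + \frac{291}{68}) = \left(-1\right) \frac{321659}{74052} = - \frac{321659}{74052}$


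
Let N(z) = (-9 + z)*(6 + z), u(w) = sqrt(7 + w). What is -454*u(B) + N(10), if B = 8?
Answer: 16 - 454*sqrt(15) ≈ -1742.3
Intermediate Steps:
-454*u(B) + N(10) = -454*sqrt(7 + 8) + (-54 + 10**2 - 3*10) = -454*sqrt(15) + (-54 + 100 - 30) = -454*sqrt(15) + 16 = 16 - 454*sqrt(15)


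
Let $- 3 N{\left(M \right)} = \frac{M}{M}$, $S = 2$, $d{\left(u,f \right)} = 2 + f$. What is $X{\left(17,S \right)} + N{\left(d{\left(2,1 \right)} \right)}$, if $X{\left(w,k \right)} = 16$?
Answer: $\frac{47}{3} \approx 15.667$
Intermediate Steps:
$N{\left(M \right)} = - \frac{1}{3}$ ($N{\left(M \right)} = - \frac{M \frac{1}{M}}{3} = \left(- \frac{1}{3}\right) 1 = - \frac{1}{3}$)
$X{\left(17,S \right)} + N{\left(d{\left(2,1 \right)} \right)} = 16 - \frac{1}{3} = \frac{47}{3}$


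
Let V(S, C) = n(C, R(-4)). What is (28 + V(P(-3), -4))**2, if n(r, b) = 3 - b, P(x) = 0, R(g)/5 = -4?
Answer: 2601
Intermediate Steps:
R(g) = -20 (R(g) = 5*(-4) = -20)
V(S, C) = 23 (V(S, C) = 3 - 1*(-20) = 3 + 20 = 23)
(28 + V(P(-3), -4))**2 = (28 + 23)**2 = 51**2 = 2601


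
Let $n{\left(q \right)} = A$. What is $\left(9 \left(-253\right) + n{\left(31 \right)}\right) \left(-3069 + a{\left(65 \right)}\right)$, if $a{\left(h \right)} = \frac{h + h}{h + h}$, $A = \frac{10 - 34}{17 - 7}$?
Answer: $\frac{34965996}{5} \approx 6.9932 \cdot 10^{6}$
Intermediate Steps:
$A = - \frac{12}{5}$ ($A = - \frac{24}{10} = \left(-24\right) \frac{1}{10} = - \frac{12}{5} \approx -2.4$)
$a{\left(h \right)} = 1$ ($a{\left(h \right)} = \frac{2 h}{2 h} = 2 h \frac{1}{2 h} = 1$)
$n{\left(q \right)} = - \frac{12}{5}$
$\left(9 \left(-253\right) + n{\left(31 \right)}\right) \left(-3069 + a{\left(65 \right)}\right) = \left(9 \left(-253\right) - \frac{12}{5}\right) \left(-3069 + 1\right) = \left(-2277 - \frac{12}{5}\right) \left(-3068\right) = \left(- \frac{11397}{5}\right) \left(-3068\right) = \frac{34965996}{5}$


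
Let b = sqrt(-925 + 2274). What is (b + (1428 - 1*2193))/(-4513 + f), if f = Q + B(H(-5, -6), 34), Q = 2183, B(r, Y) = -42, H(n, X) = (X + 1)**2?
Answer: 765/2372 - sqrt(1349)/2372 ≈ 0.30703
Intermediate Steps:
H(n, X) = (1 + X)**2
f = 2141 (f = 2183 - 42 = 2141)
b = sqrt(1349) ≈ 36.729
(b + (1428 - 1*2193))/(-4513 + f) = (sqrt(1349) + (1428 - 1*2193))/(-4513 + 2141) = (sqrt(1349) + (1428 - 2193))/(-2372) = (sqrt(1349) - 765)*(-1/2372) = (-765 + sqrt(1349))*(-1/2372) = 765/2372 - sqrt(1349)/2372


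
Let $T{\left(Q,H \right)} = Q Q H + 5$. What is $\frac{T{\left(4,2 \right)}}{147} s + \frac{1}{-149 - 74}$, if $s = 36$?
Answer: $\frac{98963}{10927} \approx 9.0567$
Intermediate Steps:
$T{\left(Q,H \right)} = 5 + H Q^{2}$ ($T{\left(Q,H \right)} = Q^{2} H + 5 = H Q^{2} + 5 = 5 + H Q^{2}$)
$\frac{T{\left(4,2 \right)}}{147} s + \frac{1}{-149 - 74} = \frac{5 + 2 \cdot 4^{2}}{147} \cdot 36 + \frac{1}{-149 - 74} = \left(5 + 2 \cdot 16\right) \frac{1}{147} \cdot 36 + \frac{1}{-223} = \left(5 + 32\right) \frac{1}{147} \cdot 36 - \frac{1}{223} = 37 \cdot \frac{1}{147} \cdot 36 - \frac{1}{223} = \frac{37}{147} \cdot 36 - \frac{1}{223} = \frac{444}{49} - \frac{1}{223} = \frac{98963}{10927}$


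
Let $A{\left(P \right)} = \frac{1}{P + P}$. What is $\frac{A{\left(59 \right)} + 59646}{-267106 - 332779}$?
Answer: $- \frac{639839}{6435130} \approx -0.099429$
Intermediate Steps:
$A{\left(P \right)} = \frac{1}{2 P}$
$\frac{A{\left(59 \right)} + 59646}{-267106 - 332779} = \frac{\frac{1}{2 \cdot 59} + 59646}{-267106 - 332779} = \frac{\frac{1}{2} \cdot \frac{1}{59} + 59646}{-599885} = \left(\frac{1}{118} + 59646\right) \left(- \frac{1}{599885}\right) = \frac{7038229}{118} \left(- \frac{1}{599885}\right) = - \frac{639839}{6435130}$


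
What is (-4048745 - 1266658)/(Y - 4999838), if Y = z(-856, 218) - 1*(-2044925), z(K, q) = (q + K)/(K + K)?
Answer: 4549984968/2529405209 ≈ 1.7988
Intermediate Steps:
z(K, q) = (K + q)/(2*K) (z(K, q) = (K + q)/((2*K)) = (K + q)*(1/(2*K)) = (K + q)/(2*K))
Y = 1750456119/856 (Y = (½)*(-856 + 218)/(-856) - 1*(-2044925) = (½)*(-1/856)*(-638) + 2044925 = 319/856 + 2044925 = 1750456119/856 ≈ 2.0449e+6)
(-4048745 - 1266658)/(Y - 4999838) = (-4048745 - 1266658)/(1750456119/856 - 4999838) = -5315403/(-2529405209/856) = -5315403*(-856/2529405209) = 4549984968/2529405209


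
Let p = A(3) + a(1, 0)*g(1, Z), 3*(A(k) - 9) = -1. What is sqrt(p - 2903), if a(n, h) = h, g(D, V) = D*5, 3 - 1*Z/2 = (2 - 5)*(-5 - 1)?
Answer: I*sqrt(26049)/3 ≈ 53.799*I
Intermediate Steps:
A(k) = 26/3 (A(k) = 9 + (1/3)*(-1) = 9 - 1/3 = 26/3)
Z = -30 (Z = 6 - 2*(2 - 5)*(-5 - 1) = 6 - (-6)*(-6) = 6 - 2*18 = 6 - 36 = -30)
g(D, V) = 5*D
p = 26/3 (p = 26/3 + 0*(5*1) = 26/3 + 0*5 = 26/3 + 0 = 26/3 ≈ 8.6667)
sqrt(p - 2903) = sqrt(26/3 - 2903) = sqrt(-8683/3) = I*sqrt(26049)/3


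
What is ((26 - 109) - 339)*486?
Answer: -205092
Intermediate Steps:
((26 - 109) - 339)*486 = (-83 - 339)*486 = -422*486 = -205092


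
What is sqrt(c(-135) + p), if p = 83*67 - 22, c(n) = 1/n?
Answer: 2*sqrt(2804115)/45 ≈ 74.424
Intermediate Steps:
p = 5539 (p = 5561 - 22 = 5539)
sqrt(c(-135) + p) = sqrt(1/(-135) + 5539) = sqrt(-1/135 + 5539) = sqrt(747764/135) = 2*sqrt(2804115)/45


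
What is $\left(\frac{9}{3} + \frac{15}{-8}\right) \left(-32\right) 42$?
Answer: $-1512$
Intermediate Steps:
$\left(\frac{9}{3} + \frac{15}{-8}\right) \left(-32\right) 42 = \left(9 \cdot \frac{1}{3} + 15 \left(- \frac{1}{8}\right)\right) \left(-32\right) 42 = \left(3 - \frac{15}{8}\right) \left(-32\right) 42 = \frac{9}{8} \left(-32\right) 42 = \left(-36\right) 42 = -1512$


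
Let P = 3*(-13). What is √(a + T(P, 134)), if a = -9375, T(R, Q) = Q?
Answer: I*√9241 ≈ 96.13*I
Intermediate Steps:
P = -39
√(a + T(P, 134)) = √(-9375 + 134) = √(-9241) = I*√9241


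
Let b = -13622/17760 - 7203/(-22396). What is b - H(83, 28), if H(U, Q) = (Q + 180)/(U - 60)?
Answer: -10850891927/1143539760 ≈ -9.4889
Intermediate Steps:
H(U, Q) = (180 + Q)/(-60 + U)
b = -22144129/49719120 (b = -13622*1/17760 - 7203*(-1/22396) = -6811/8880 + 7203/22396 = -22144129/49719120 ≈ -0.44538)
b - H(83, 28) = -22144129/49719120 - (180 + 28)/(-60 + 83) = -22144129/49719120 - 208/23 = -10850891927/1143539760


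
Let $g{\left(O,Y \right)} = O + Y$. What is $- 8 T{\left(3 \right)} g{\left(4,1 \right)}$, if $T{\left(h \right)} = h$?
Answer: $-120$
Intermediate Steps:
$- 8 T{\left(3 \right)} g{\left(4,1 \right)} = \left(-8\right) 3 \left(4 + 1\right) = \left(-24\right) 5 = -120$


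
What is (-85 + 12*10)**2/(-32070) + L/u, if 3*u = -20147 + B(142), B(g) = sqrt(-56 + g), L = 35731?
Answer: -13951231690729/2603452368522 - 107193*sqrt(86)/405901523 ≈ -5.3612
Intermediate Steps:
u = -20147/3 + sqrt(86)/3 (u = (-20147 + sqrt(-56 + 142))/3 = (-20147 + sqrt(86))/3 = -20147/3 + sqrt(86)/3 ≈ -6712.6)
(-85 + 12*10)**2/(-32070) + L/u = (-85 + 12*10)**2/(-32070) + 35731/(-20147/3 + sqrt(86)/3) = (-85 + 120)**2*(-1/32070) + 35731/(-20147/3 + sqrt(86)/3) = 35**2*(-1/32070) + 35731/(-20147/3 + sqrt(86)/3) = 1225*(-1/32070) + 35731/(-20147/3 + sqrt(86)/3) = -245/6414 + 35731/(-20147/3 + sqrt(86)/3)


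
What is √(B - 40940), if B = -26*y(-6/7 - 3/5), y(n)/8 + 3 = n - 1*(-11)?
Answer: 2*I*√12954655/35 ≈ 205.67*I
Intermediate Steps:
y(n) = 64 + 8*n (y(n) = -24 + 8*(n - 1*(-11)) = -24 + 8*(n + 11) = -24 + 8*(11 + n) = -24 + (88 + 8*n) = 64 + 8*n)
B = -47632/35 (B = -26*(64 + 8*(-6/7 - 3/5)) = -26*(64 + 8*(-6*⅐ - 3*⅕)) = -26*(64 + 8*(-6/7 - ⅗)) = -26*(64 + 8*(-51/35)) = -26*(64 - 408/35) = -26*1832/35 = -47632/35 ≈ -1360.9)
√(B - 40940) = √(-47632/35 - 40940) = √(-1480532/35) = 2*I*√12954655/35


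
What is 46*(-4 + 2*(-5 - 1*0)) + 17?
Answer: -627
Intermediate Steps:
46*(-4 + 2*(-5 - 1*0)) + 17 = 46*(-4 + 2*(-5 + 0)) + 17 = 46*(-4 + 2*(-5)) + 17 = 46*(-4 - 10) + 17 = 46*(-14) + 17 = -644 + 17 = -627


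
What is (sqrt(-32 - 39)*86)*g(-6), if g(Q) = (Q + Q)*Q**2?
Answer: -37152*I*sqrt(71) ≈ -3.1305e+5*I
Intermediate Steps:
g(Q) = 2*Q**3 (g(Q) = (2*Q)*Q**2 = 2*Q**3)
(sqrt(-32 - 39)*86)*g(-6) = (sqrt(-32 - 39)*86)*(2*(-6)**3) = (sqrt(-71)*86)*(2*(-216)) = ((I*sqrt(71))*86)*(-432) = (86*I*sqrt(71))*(-432) = -37152*I*sqrt(71)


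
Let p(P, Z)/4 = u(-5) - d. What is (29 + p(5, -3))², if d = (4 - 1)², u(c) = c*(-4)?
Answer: 5329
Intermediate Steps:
u(c) = -4*c
d = 9 (d = 3² = 9)
p(P, Z) = 44 (p(P, Z) = 4*(-4*(-5) - 1*9) = 4*(20 - 9) = 4*11 = 44)
(29 + p(5, -3))² = (29 + 44)² = 73² = 5329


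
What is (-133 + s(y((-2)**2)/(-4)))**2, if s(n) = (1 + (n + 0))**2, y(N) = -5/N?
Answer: 1129430449/65536 ≈ 17234.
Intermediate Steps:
s(n) = (1 + n)**2
(-133 + s(y((-2)**2)/(-4)))**2 = (-133 + (1 - 5/((-2)**2)/(-4))**2)**2 = (-133 + (1 - 5/4*(-1/4))**2)**2 = (-133 + (1 + 5/16)**2)**2 = (-133 + (21/16)**2)**2 = (-133 + 441/256)**2 = (-33607/256)**2 = 1129430449/65536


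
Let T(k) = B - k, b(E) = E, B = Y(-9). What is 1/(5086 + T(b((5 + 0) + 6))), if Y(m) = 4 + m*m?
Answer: 1/5160 ≈ 0.00019380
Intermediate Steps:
Y(m) = 4 + m**2
B = 85 (B = 4 + (-9)**2 = 4 + 81 = 85)
T(k) = 85 - k
1/(5086 + T(b((5 + 0) + 6))) = 1/(5086 + (85 - ((5 + 0) + 6))) = 1/(5086 + (85 - (5 + 6))) = 1/(5086 + (85 - 1*11)) = 1/(5086 + (85 - 11)) = 1/(5086 + 74) = 1/5160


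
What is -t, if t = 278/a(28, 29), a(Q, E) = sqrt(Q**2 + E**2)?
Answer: -278*sqrt(65)/325 ≈ -6.8963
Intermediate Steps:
a(Q, E) = sqrt(E**2 + Q**2)
t = 278*sqrt(65)/325 (t = 278/(sqrt(29**2 + 28**2)) = 278/(sqrt(841 + 784)) = 278/(sqrt(1625)) = 278/((5*sqrt(65))) = 278*(sqrt(65)/325) = 278*sqrt(65)/325 ≈ 6.8963)
-t = -278*sqrt(65)/325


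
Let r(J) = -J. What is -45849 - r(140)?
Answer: -45709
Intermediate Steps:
-45849 - r(140) = -45849 - (-1)*140 = -45849 - 1*(-140) = -45849 + 140 = -45709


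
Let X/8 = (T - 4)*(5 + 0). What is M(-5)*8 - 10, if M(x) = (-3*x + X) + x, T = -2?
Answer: -1850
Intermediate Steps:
X = -240 (X = 8*((-2 - 4)*(5 + 0)) = 8*(-6*5) = 8*(-30) = -240)
M(x) = -240 - 2*x (M(x) = (-3*x - 240) + x = (-240 - 3*x) + x = -240 - 2*x)
M(-5)*8 - 10 = (-240 - 2*(-5))*8 - 10 = (-240 + 10)*8 - 10 = -230*8 - 10 = -1840 - 10 = -1850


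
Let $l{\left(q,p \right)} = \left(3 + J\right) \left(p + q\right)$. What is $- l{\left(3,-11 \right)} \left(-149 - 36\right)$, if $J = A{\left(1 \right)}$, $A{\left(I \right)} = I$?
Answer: $-5920$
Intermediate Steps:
$J = 1$
$l{\left(q,p \right)} = 4 p + 4 q$ ($l{\left(q,p \right)} = \left(3 + 1\right) \left(p + q\right) = 4 \left(p + q\right) = 4 p + 4 q$)
$- l{\left(3,-11 \right)} \left(-149 - 36\right) = - \left(4 \left(-11\right) + 4 \cdot 3\right) \left(-149 - 36\right) = - \left(-44 + 12\right) \left(-185\right) = - \left(-32\right) \left(-185\right) = \left(-1\right) 5920 = -5920$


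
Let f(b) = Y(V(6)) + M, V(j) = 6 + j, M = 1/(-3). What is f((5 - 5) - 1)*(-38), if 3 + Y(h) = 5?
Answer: -190/3 ≈ -63.333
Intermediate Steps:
M = -⅓ ≈ -0.33333
Y(h) = 2 (Y(h) = -3 + 5 = 2)
f(b) = 5/3 (f(b) = 2 - ⅓ = 5/3)
f((5 - 5) - 1)*(-38) = (5/3)*(-38) = -190/3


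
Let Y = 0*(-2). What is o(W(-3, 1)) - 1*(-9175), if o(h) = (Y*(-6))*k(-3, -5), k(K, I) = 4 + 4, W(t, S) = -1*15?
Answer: 9175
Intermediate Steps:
W(t, S) = -15
k(K, I) = 8
Y = 0
o(h) = 0 (o(h) = (0*(-6))*8 = 0*8 = 0)
o(W(-3, 1)) - 1*(-9175) = 0 - 1*(-9175) = 0 + 9175 = 9175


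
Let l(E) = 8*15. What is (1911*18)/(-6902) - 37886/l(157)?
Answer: -9486319/29580 ≈ -320.70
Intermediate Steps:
l(E) = 120
(1911*18)/(-6902) - 37886/l(157) = (1911*18)/(-6902) - 37886/120 = 34398*(-1/6902) - 37886*1/120 = -2457/493 - 18943/60 = -9486319/29580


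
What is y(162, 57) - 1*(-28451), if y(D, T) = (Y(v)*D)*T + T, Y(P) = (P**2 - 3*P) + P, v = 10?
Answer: 767228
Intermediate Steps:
Y(P) = P**2 - 2*P
y(D, T) = T + 80*D*T (y(D, T) = ((10*(-2 + 10))*D)*T + T = ((10*8)*D)*T + T = (80*D)*T + T = 80*D*T + T = T + 80*D*T)
y(162, 57) - 1*(-28451) = 57*(1 + 80*162) - 1*(-28451) = 57*(1 + 12960) + 28451 = 57*12961 + 28451 = 738777 + 28451 = 767228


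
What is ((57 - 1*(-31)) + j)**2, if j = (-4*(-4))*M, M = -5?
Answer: 64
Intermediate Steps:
j = -80 (j = -4*(-4)*(-5) = 16*(-5) = -80)
((57 - 1*(-31)) + j)**2 = ((57 - 1*(-31)) - 80)**2 = ((57 + 31) - 80)**2 = (88 - 80)**2 = 8**2 = 64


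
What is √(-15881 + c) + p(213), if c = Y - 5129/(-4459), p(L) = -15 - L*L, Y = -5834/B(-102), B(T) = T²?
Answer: -45384 + I*√67041069259346/64974 ≈ -45384.0 + 126.02*I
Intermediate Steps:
Y = -2917/5202 (Y = -5834/((-102)²) = -5834/10404 = -5834*1/10404 = -2917/5202 ≈ -0.56075)
p(L) = -15 - L²
c = 13674155/23195718 (c = -2917/5202 - 5129/(-4459) = -2917/5202 - 5129*(-1/4459) = -2917/5202 + 5129/4459 = 13674155/23195718 ≈ 0.58951)
√(-15881 + c) + p(213) = √(-15881 + 13674155/23195718) + (-15 - 1*213²) = √(-368357523403/23195718) + (-15 - 1*45369) = I*√67041069259346/64974 + (-15 - 45369) = I*√67041069259346/64974 - 45384 = -45384 + I*√67041069259346/64974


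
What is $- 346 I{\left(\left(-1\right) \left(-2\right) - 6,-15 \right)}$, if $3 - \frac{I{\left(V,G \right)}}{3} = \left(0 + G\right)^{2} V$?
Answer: $-937314$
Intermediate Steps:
$I{\left(V,G \right)} = 9 - 3 V G^{2}$ ($I{\left(V,G \right)} = 9 - 3 \left(0 + G\right)^{2} V = 9 - 3 G^{2} V = 9 - 3 V G^{2}$)
$- 346 I{\left(\left(-1\right) \left(-2\right) - 6,-15 \right)} = - 346 \left(9 - 3 \left(\left(-1\right) \left(-2\right) - 6\right) \left(-15\right)^{2}\right) = - 346 \left(9 - 3 \left(2 - 6\right) 225\right) = - 346 \left(9 - \left(-12\right) 225\right) = - 346 \left(9 + 2700\right) = \left(-346\right) 2709 = -937314$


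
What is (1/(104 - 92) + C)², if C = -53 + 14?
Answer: 218089/144 ≈ 1514.5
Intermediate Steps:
C = -39
(1/(104 - 92) + C)² = (1/(104 - 92) - 39)² = (1/12 - 39)² = (-467/12)² = 218089/144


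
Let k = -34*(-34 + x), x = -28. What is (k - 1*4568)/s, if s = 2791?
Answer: -2460/2791 ≈ -0.88140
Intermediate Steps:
k = 2108 (k = -34*(-34 - 28) = -34*(-62) = 2108)
(k - 1*4568)/s = (2108 - 1*4568)/2791 = (2108 - 4568)*(1/2791) = -2460*1/2791 = -2460/2791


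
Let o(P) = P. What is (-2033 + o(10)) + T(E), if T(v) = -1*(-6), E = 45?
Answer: -2017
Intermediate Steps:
T(v) = 6
(-2033 + o(10)) + T(E) = (-2033 + 10) + 6 = -2023 + 6 = -2017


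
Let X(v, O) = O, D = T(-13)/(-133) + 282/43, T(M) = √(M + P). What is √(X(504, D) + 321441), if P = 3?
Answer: √(10513572747615 - 245917*I*√10)/5719 ≈ 566.96 - 2.0968e-5*I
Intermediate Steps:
T(M) = √(3 + M) (T(M) = √(M + 3) = √(3 + M))
D = 282/43 - I*√10/133 (D = √(3 - 13)/(-133) + 282/43 = √(-10)*(-1/133) + 282*(1/43) = (I*√10)*(-1/133) + 282/43 = -I*√10/133 + 282/43 = 282/43 - I*√10/133 ≈ 6.5581 - 0.023777*I)
√(X(504, D) + 321441) = √((282/43 - I*√10/133) + 321441) = √(13822245/43 - I*√10/133)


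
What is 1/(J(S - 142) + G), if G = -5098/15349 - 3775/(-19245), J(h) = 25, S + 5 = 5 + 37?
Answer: 59078301/1468923818 ≈ 0.040219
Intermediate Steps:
S = 37 (S = -5 + (5 + 37) = -5 + 42 = 37)
G = -8033707/59078301 (G = -5098*1/15349 - 3775*(-1/19245) = -5098/15349 + 755/3849 = -8033707/59078301 ≈ -0.13598)
1/(J(S - 142) + G) = 1/(25 - 8033707/59078301) = 1/(1468923818/59078301) = 59078301/1468923818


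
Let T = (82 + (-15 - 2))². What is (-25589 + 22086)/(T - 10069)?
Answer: 3503/5844 ≈ 0.59942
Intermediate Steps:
T = 4225 (T = (82 - 17)² = 65² = 4225)
(-25589 + 22086)/(T - 10069) = (-25589 + 22086)/(4225 - 10069) = -3503/(-5844) = -3503*(-1/5844) = 3503/5844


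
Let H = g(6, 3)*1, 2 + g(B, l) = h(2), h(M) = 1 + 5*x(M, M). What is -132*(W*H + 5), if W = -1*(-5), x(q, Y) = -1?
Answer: 3300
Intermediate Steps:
W = 5
h(M) = -4 (h(M) = 1 + 5*(-1) = 1 - 5 = -4)
g(B, l) = -6 (g(B, l) = -2 - 4 = -6)
H = -6 (H = -6*1 = -6)
-132*(W*H + 5) = -132*(5*(-6) + 5) = -132*(-30 + 5) = -132*(-25) = 3300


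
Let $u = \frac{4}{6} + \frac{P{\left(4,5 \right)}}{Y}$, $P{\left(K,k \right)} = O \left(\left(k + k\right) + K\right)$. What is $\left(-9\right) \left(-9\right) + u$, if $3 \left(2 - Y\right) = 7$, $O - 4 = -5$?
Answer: $\frac{371}{3} \approx 123.67$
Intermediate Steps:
$O = -1$ ($O = 4 - 5 = -1$)
$Y = - \frac{1}{3}$ ($Y = 2 - \frac{7}{3} = - \frac{1}{3} \approx -0.33333$)
$P{\left(K,k \right)} = - K - 2 k$ ($P{\left(K,k \right)} = - (\left(k + k\right) + K) = - (2 k + K) = - (K + 2 k) = - K - 2 k$)
$u = \frac{128}{3}$ ($u = \frac{4}{6} + \frac{\left(-1\right) 4 - 10}{- \frac{1}{3}} = 4 \cdot \frac{1}{6} + \left(-4 - 10\right) \left(-3\right) = \frac{2}{3} - -42 = \frac{2}{3} + 42 = \frac{128}{3} \approx 42.667$)
$\left(-9\right) \left(-9\right) + u = \left(-9\right) \left(-9\right) + \frac{128}{3} = 81 + \frac{128}{3} = \frac{371}{3}$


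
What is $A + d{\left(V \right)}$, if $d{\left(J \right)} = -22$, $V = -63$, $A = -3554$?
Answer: $-3576$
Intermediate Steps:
$A + d{\left(V \right)} = -3554 - 22 = -3576$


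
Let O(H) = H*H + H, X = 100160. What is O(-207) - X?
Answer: -57518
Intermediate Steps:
O(H) = H + H² (O(H) = H² + H = H + H²)
O(-207) - X = -207*(1 - 207) - 1*100160 = -207*(-206) - 100160 = 42642 - 100160 = -57518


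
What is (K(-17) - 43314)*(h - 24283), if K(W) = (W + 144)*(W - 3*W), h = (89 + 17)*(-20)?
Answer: 1029611388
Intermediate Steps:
h = -2120 (h = 106*(-20) = -2120)
K(W) = -2*W*(144 + W) (K(W) = (144 + W)*(-2*W) = -2*W*(144 + W))
(K(-17) - 43314)*(h - 24283) = (-2*(-17)*(144 - 17) - 43314)*(-2120 - 24283) = (-2*(-17)*127 - 43314)*(-26403) = (4318 - 43314)*(-26403) = -38996*(-26403) = 1029611388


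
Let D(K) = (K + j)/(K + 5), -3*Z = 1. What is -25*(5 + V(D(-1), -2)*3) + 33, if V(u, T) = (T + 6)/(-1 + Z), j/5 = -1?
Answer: 133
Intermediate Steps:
Z = -⅓ (Z = -⅓*1 = -⅓ ≈ -0.33333)
j = -5 (j = 5*(-1) = -5)
D(K) = (-5 + K)/(5 + K) (D(K) = (K - 5)/(K + 5) = (-5 + K)/(5 + K))
V(u, T) = -9/2 - 3*T/4 (V(u, T) = (T + 6)/(-1 - ⅓) = (6 + T)/(-4/3) = (6 + T)*(-¾) = -9/2 - 3*T/4)
-25*(5 + V(D(-1), -2)*3) + 33 = -25*(5 + (-9/2 - ¾*(-2))*3) + 33 = -25*(5 + (-9/2 + 3/2)*3) + 33 = -25*(5 - 3*3) + 33 = -25*(5 - 9) + 33 = -25*(-4) + 33 = 100 + 33 = 133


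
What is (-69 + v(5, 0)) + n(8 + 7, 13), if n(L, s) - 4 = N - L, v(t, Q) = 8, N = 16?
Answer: -56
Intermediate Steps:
n(L, s) = 20 - L (n(L, s) = 4 + (16 - L) = 20 - L)
(-69 + v(5, 0)) + n(8 + 7, 13) = (-69 + 8) + (20 - (8 + 7)) = -61 + (20 - 1*15) = -61 + (20 - 15) = -61 + 5 = -56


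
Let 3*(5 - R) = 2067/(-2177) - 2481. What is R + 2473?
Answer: 7195674/2177 ≈ 3305.3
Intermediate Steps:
R = 1811953/2177 (R = 5 - (2067/(-2177) - 2481)/3 = 5 - (2067*(-1/2177) - 2481)/3 = 5 - (-2067/2177 - 2481)/3 = 5 - 1/3*(-5403204/2177) = 5 + 1801068/2177 = 1811953/2177 ≈ 832.32)
R + 2473 = 1811953/2177 + 2473 = 7195674/2177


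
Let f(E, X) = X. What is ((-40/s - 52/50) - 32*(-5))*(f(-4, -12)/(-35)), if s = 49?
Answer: 2324712/42875 ≈ 54.221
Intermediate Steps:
((-40/s - 52/50) - 32*(-5))*(f(-4, -12)/(-35)) = ((-40/49 - 52/50) - 32*(-5))*(-12/(-35)) = ((-40*1/49 - 52*1/50) + 160)*(-12*(-1/35)) = ((-40/49 - 26/25) + 160)*(12/35) = (-2274/1225 + 160)*(12/35) = (193726/1225)*(12/35) = 2324712/42875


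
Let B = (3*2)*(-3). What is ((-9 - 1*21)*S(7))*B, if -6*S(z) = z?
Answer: -630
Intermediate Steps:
S(z) = -z/6
B = -18 (B = 6*(-3) = -18)
((-9 - 1*21)*S(7))*B = ((-9 - 1*21)*(-⅙*7))*(-18) = ((-9 - 21)*(-7/6))*(-18) = -30*(-7/6)*(-18) = 35*(-18) = -630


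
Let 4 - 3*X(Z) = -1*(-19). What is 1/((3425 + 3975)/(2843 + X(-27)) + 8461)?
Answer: 1419/12009859 ≈ 0.00011815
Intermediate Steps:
X(Z) = -5 (X(Z) = 4/3 - (-1)*(-19)/3 = 4/3 - 1/3*19 = 4/3 - 19/3 = -5)
1/((3425 + 3975)/(2843 + X(-27)) + 8461) = 1/((3425 + 3975)/(2843 - 5) + 8461) = 1/(7400/2838 + 8461) = 1/(7400*(1/2838) + 8461) = 1/(3700/1419 + 8461) = 1/(12009859/1419) = 1419/12009859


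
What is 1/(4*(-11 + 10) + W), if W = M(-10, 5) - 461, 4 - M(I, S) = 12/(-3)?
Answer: -1/457 ≈ -0.0021882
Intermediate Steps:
M(I, S) = 8 (M(I, S) = 4 - 12/(-3) = 4 - 12*(-1)/3 = 4 - 1*(-4) = 4 + 4 = 8)
W = -453 (W = 8 - 461 = -453)
1/(4*(-11 + 10) + W) = 1/(4*(-11 + 10) - 453) = 1/(4*(-1) - 453) = 1/(-4 - 453) = 1/(-457) = -1/457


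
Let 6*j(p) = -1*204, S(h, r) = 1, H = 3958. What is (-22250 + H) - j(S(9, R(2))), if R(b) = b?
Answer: -18258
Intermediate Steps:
j(p) = -34 (j(p) = (-1*204)/6 = (1/6)*(-204) = -34)
(-22250 + H) - j(S(9, R(2))) = (-22250 + 3958) - 1*(-34) = -18292 + 34 = -18258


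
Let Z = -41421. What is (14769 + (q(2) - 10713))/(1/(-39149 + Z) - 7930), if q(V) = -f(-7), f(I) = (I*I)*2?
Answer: -318896060/638920101 ≈ -0.49912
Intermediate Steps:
f(I) = 2*I**2 (f(I) = I**2*2 = 2*I**2)
q(V) = -98 (q(V) = -2*(-7)**2 = -2*49 = -1*98 = -98)
(14769 + (q(2) - 10713))/(1/(-39149 + Z) - 7930) = (14769 + (-98 - 10713))/(1/(-39149 - 41421) - 7930) = (14769 - 10811)/(1/(-80570) - 7930) = 3958/(-1/80570 - 7930) = 3958/(-638920101/80570) = 3958*(-80570/638920101) = -318896060/638920101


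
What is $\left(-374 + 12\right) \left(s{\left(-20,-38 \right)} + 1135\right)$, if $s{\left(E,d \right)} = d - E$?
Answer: $-404354$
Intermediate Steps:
$\left(-374 + 12\right) \left(s{\left(-20,-38 \right)} + 1135\right) = \left(-374 + 12\right) \left(\left(-38 - -20\right) + 1135\right) = - 362 \left(\left(-38 + 20\right) + 1135\right) = - 362 \left(-18 + 1135\right) = \left(-362\right) 1117 = -404354$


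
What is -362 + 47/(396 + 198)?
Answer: -214981/594 ≈ -361.92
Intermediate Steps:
-362 + 47/(396 + 198) = -362 + 47/594 = -214981/594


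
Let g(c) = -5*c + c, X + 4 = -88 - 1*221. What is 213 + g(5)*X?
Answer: 6473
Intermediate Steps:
X = -313 (X = -4 + (-88 - 1*221) = -4 + (-88 - 221) = -4 - 309 = -313)
g(c) = -4*c
213 + g(5)*X = 213 - 4*5*(-313) = 213 - 20*(-313) = 213 + 6260 = 6473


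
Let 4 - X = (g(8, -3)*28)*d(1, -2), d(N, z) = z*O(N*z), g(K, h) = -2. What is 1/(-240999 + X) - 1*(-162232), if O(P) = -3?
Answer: 39042590887/240659 ≈ 1.6223e+5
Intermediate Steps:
d(N, z) = -3*z (d(N, z) = z*(-3) = -3*z)
X = 340 (X = 4 - (-2*28)*(-3*(-2)) = 4 - (-56)*6 = 4 - 1*(-336) = 4 + 336 = 340)
1/(-240999 + X) - 1*(-162232) = 1/(-240999 + 340) - 1*(-162232) = 1/(-240659) + 162232 = -1/240659 + 162232 = 39042590887/240659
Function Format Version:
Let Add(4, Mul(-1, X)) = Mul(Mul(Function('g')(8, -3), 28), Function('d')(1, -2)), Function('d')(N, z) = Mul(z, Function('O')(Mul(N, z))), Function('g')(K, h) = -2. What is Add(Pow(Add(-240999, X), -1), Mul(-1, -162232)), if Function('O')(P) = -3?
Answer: Rational(39042590887, 240659) ≈ 1.6223e+5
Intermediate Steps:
Function('d')(N, z) = Mul(-3, z) (Function('d')(N, z) = Mul(z, -3) = Mul(-3, z))
X = 340 (X = Add(4, Mul(-1, Mul(Mul(-2, 28), Mul(-3, -2)))) = Add(4, Mul(-1, Mul(-56, 6))) = Add(4, Mul(-1, -336)) = Add(4, 336) = 340)
Add(Pow(Add(-240999, X), -1), Mul(-1, -162232)) = Add(Pow(Add(-240999, 340), -1), Mul(-1, -162232)) = Add(Pow(-240659, -1), 162232) = Add(Rational(-1, 240659), 162232) = Rational(39042590887, 240659)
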